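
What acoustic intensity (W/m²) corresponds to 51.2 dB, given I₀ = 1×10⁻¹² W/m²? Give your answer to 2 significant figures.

1.3e-07 W/m²

I = I₀·10^(L/10) = 10⁻¹² × 10^(51.2/10) = 10^(-6.880).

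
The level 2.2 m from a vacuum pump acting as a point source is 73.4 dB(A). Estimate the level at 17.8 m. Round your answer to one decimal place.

For a point source, L₂ = L₁ − 20·log₁₀(r₂/r₁).
L₂ = 73.4 − 20·log₁₀(17.8/2.2) = 73.4 − 18.160 = 55.24 dB(A).

55.2 dB(A)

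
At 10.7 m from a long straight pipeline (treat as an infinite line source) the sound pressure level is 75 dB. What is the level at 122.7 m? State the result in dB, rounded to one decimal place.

64.4 dB

Line-source attenuation: ΔL = 10·log₁₀(r₂/r₁) = 10·log₁₀(122.7/10.7) = 10.595 dB.
L₂ = 75 − 10·log₁₀(122.7/10.7) = 75 − 10.595 = 64.41 dB.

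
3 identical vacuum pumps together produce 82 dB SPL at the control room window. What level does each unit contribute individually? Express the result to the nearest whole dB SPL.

3 equal contributions raise the level by 10·log₁₀ 3 = 4.771 dB, so each unit alone gives 82 − 4.771.

77 dB SPL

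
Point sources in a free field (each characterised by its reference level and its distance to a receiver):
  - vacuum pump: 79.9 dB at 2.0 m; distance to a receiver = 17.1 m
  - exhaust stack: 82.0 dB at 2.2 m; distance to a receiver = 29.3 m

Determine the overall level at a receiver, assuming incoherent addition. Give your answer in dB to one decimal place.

Propagate each source to the receiver with L = L_ref − 20·log₁₀(r/r_ref), then add intensities.
vacuum pump: 79.9 − 20·log₁₀(17.1/2.0) = 79.9 − 18.64 = 61.26 dB.
exhaust stack: 82.0 − 20·log₁₀(29.3/2.2) = 82.0 − 22.49 = 59.51 dB.
Σ 10^(L/10) = 2.230e+06 → L_total = 10·log₁₀(2.230e+06) = 63.48 dB.

63.5 dB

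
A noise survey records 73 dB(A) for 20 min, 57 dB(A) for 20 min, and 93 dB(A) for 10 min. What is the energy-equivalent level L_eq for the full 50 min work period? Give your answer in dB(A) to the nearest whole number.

86 dB(A)

L_eq = 10·log₁₀[(1/T)·Σ tᵢ·10^(Lᵢ/10)] with T = 50 min.
Σ tᵢ·10^(Lᵢ/10) = 20·10^(73/10) + 20·10^(57/10) + 10·10^(93/10) = 2.036e+10.
L_eq = 10·log₁₀(2.036e+10/50) = 86.10 dB(A).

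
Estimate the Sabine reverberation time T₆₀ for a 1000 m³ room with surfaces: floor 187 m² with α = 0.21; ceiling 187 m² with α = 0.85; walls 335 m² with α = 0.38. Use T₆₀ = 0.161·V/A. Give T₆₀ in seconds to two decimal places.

A = Σ Sᵢαᵢ = 187·0.21 + 187·0.85 + 335·0.38 = 325.52 m².
T₆₀ = 0.161 × 1000 / 325.52 = 0.495 s.

0.49 s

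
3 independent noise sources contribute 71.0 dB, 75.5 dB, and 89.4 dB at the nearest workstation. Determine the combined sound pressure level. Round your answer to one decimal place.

For uncorrelated sources the intensities add, so convert each level to linear form, sum, and take 10·log₁₀ of the total.
Σ 10^(L/10) = 10^(71.0/10) + 10^(75.5/10) + 10^(89.4/10) = 9.190e+08.
L_total = 10·log₁₀(9.190e+08) = 89.63 dB.

89.6 dB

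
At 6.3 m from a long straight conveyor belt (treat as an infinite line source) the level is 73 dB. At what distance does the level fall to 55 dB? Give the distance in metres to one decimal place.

397.5 m

The 18.0 dB drop corresponds to a distance ratio of 10^(18.0/10) for a line source.
r₂ = 6.3·10^((73−55)/10) = 6.3·10^(18.0/10) = 397.50 m.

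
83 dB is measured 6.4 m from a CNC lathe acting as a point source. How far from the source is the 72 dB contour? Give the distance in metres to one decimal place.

For a point source L₁ − L₂ = 20·log₁₀(r₂/r₁), so r₂ = r₁·10^((L₁−L₂)/20).
r₂ = 6.4·10^((83−72)/20) = 6.4·10^(11.0/20) = 22.71 m.

22.7 m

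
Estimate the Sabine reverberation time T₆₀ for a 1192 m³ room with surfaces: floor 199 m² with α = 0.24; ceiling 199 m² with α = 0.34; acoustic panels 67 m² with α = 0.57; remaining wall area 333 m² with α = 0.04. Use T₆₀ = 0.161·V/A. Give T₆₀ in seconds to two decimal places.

1.15 s

Total absorption A = 199·0.24 + 199·0.34 + 67·0.57 + 333·0.04 = 166.93 m² sabins.
T₆₀ = 0.161 × 1192 / 166.93 = 1.150 s.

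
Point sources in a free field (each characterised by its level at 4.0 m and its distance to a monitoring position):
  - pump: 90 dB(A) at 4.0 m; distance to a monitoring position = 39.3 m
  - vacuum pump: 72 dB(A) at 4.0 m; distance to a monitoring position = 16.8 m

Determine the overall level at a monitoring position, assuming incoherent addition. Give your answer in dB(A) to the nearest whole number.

First find each source's level at the receiver (point-source: −20·log₁₀(r/r_ref)), then combine on an intensity basis.
pump: 90 − 20·log₁₀(39.3/4.0) = 90 − 19.85 = 70.15 dB(A).
vacuum pump: 72 − 20·log₁₀(16.8/4.0) = 72 − 12.46 = 59.54 dB(A).
Σ 10^(L/10) = 1.126e+07 → L_total = 10·log₁₀(1.126e+07) = 70.51 dB(A).

71 dB(A)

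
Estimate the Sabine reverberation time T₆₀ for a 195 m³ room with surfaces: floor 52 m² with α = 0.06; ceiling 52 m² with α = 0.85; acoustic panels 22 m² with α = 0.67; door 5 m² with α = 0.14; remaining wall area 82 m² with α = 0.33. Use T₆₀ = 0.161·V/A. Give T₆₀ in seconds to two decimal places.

0.35 s

Total absorption A = 52·0.06 + 52·0.85 + 22·0.67 + 5·0.14 + 82·0.33 = 89.82 m² sabins.
T₆₀ = 0.161·V/A = 0.161·195/89.82 = 0.350 s.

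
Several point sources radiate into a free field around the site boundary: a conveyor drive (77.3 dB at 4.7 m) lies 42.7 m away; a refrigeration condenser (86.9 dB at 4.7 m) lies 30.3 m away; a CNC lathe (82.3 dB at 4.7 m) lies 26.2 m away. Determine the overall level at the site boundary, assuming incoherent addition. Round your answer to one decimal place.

Apply inverse-square spreading to bring every level to the receiver, then sum 10^(L/10).
conveyor drive: 77.3 − 20·log₁₀(42.7/4.7) = 77.3 − 19.17 = 58.13 dB.
refrigeration condenser: 86.9 − 20·log₁₀(30.3/4.7) = 86.9 − 16.19 = 70.71 dB.
CNC lathe: 82.3 − 20·log₁₀(26.2/4.7) = 82.3 − 14.92 = 67.38 dB.
Σ 10^(L/10) = 1.790e+07 → L_total = 10·log₁₀(1.790e+07) = 72.53 dB.

72.5 dB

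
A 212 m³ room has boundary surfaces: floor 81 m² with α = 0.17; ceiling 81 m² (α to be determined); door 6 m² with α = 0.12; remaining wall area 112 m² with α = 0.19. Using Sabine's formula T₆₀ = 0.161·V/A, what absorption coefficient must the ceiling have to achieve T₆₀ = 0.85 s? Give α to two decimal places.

A = 0.161·V/T₆₀ = 0.161·212/0.85 = 40.16 m² sabins.
Absorption from the other surfaces = 81·0.17 + 6·0.12 + 112·0.19 = 35.77 m², so the ceiling must supply 4.39 m² over 81 m².
α = 4.39/81 = 0.054.

0.05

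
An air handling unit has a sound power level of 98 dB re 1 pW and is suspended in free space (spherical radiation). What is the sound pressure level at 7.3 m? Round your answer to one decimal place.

69.7 dB

L_p = L_w − 10·log₁₀(4π·r²) with r = 7.3 m.
4π·r² = 669.7 m², 10·log₁₀ of that is 28.259 dB.
L_p = 98 − 28.259 = 69.74 dB.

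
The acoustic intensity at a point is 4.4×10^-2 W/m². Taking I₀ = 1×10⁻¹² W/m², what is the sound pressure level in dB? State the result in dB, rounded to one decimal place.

106.4 dB

I/I₀ = 4.4×10^-2/10⁻¹² = 4.4×10^10, and L = 10·log₁₀(I/I₀).
L = 10·(0.6435 + 10) = 106.43 dB.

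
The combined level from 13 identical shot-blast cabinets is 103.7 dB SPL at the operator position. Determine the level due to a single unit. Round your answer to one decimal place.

92.6 dB SPL

Dividing the total intensity by 13 lowers the level by 10·log₁₀ 13 = 11.139 dB: L₁ = 103.7 − 11.139.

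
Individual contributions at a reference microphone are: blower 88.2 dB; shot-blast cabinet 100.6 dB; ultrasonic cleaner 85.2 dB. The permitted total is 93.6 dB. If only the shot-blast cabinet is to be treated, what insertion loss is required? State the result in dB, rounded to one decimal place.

Everything except the shot-blast cabinet sums to 10^(88.2/10) + 10^(85.2/10) = 9.918e+08 in linear terms, 89.96 dB.
To meet 93.6 dB overall, the treated shot-blast cabinet may contribute at most 10^(93.6/10) − 9.918e+08 = 1.299e+09, i.e. 91.14 dB.
Required insertion loss = 100.6 − 91.14 = 9.46 dB.

9.5 dB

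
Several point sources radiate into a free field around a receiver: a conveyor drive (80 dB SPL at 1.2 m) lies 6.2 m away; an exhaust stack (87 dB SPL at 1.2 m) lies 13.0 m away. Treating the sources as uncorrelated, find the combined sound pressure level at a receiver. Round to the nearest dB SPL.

First find each source's level at the receiver (point-source: −20·log₁₀(r/r_ref)), then combine on an intensity basis.
conveyor drive: 80 − 20·log₁₀(6.2/1.2) = 80 − 14.26 = 65.74 dB SPL.
exhaust stack: 87 − 20·log₁₀(13.0/1.2) = 87 − 20.70 = 66.30 dB SPL.
Σ 10^(L/10) = 8.017e+06 → L_total = 10·log₁₀(8.017e+06) = 69.04 dB SPL.

69 dB SPL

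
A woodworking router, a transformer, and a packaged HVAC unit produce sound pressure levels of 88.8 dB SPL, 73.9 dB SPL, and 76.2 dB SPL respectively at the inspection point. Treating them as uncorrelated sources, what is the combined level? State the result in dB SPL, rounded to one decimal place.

For uncorrelated sources the intensities add, so convert each level to linear form, sum, and take 10·log₁₀ of the total.
Σ 10^(L/10) = 10^(88.8/10) + 10^(73.9/10) + 10^(76.2/10) = 8.248e+08.
L_total = 10·log₁₀(8.248e+08) = 89.16 dB SPL.

89.2 dB SPL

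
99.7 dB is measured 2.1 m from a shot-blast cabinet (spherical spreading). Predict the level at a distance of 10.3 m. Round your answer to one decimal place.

85.9 dB

Spherical spreading from a point source gives a 20·log₁₀(r₂/r₁) drop.
L₂ = 99.7 − 20·log₁₀(10.3/2.1) = 99.7 − 13.812 = 85.89 dB.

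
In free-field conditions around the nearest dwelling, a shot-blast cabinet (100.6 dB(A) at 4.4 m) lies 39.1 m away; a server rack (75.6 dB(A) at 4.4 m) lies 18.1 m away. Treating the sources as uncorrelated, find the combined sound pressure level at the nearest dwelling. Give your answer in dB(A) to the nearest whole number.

82 dB(A)

First find each source's level at the receiver (point-source: −20·log₁₀(r/r_ref)), then combine on an intensity basis.
shot-blast cabinet: 100.6 − 20·log₁₀(39.1/4.4) = 100.6 − 18.97 = 81.63 dB(A).
server rack: 75.6 − 20·log₁₀(18.1/4.4) = 75.6 − 12.28 = 63.32 dB(A).
Σ 10^(L/10) = 1.475e+08 → L_total = 10·log₁₀(1.475e+08) = 81.69 dB(A).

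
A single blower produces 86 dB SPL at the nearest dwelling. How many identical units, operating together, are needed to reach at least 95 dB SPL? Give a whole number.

Need L₁ + 10·log₁₀ N ≥ 95, i.e. log₁₀ N ≥ 0.90.
N ≥ 10^(9.0/10) = 7.943, so N = 8.

8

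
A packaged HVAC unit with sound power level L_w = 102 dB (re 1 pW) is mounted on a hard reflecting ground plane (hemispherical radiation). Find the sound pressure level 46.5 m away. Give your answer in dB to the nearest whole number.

61 dB

Free-field hemispherical radiation: L_p = L_w − 10·log₁₀(2π·r²), r = 46.5 m.
2π·r² = 1.359e+04 m², 10·log₁₀ of that is 41.331 dB.
L_p = 102 − 41.331 = 60.67 dB.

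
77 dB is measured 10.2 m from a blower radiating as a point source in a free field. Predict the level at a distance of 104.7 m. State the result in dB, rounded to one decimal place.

56.8 dB

For a point source, L₂ = L₁ − 20·log₁₀(r₂/r₁).
L₂ = 77 − 20·log₁₀(104.7/10.2) = 77 − 20.227 = 56.77 dB.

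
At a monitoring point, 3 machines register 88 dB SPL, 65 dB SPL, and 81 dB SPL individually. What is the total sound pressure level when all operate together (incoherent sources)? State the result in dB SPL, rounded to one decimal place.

Incoherent sources combine by intensity addition: L_total = 10·log₁₀(Σ 10^(L_i/10)).
Σ 10^(L/10) = 10^(88/10) + 10^(65/10) + 10^(81/10) = 7.600e+08.
L_total = 10·log₁₀(7.600e+08) = 88.81 dB SPL.

88.8 dB SPL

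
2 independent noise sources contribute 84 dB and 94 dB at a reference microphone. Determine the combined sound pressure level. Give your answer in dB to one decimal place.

Incoherent sources combine by intensity addition: L_total = 10·log₁₀(Σ 10^(L_i/10)).
Σ 10^(L/10) = 10^(84/10) + 10^(94/10) = 2.763e+09.
L_total = 10·log₁₀(2.763e+09) = 94.41 dB.

94.4 dB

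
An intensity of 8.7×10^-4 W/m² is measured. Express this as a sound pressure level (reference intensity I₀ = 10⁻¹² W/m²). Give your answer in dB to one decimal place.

89.4 dB

Dividing by I₀ shifts the exponent by 12: I/I₀ = 8.7×10^8.
L = 10·(0.9395 + 8) = 89.40 dB.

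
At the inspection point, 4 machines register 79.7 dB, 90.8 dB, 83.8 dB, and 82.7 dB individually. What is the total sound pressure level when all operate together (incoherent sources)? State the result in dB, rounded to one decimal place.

92.4 dB

Incoherent sources combine by intensity addition: L_total = 10·log₁₀(Σ 10^(L_i/10)).
Σ 10^(L/10) = 10^(79.7/10) + 10^(90.8/10) + 10^(83.8/10) + 10^(82.7/10) = 1.722e+09.
L_total = 10·log₁₀(1.722e+09) = 92.36 dB.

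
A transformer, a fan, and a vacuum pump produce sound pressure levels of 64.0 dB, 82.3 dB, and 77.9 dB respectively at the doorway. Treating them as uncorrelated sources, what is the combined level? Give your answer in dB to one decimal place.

Incoherent sources combine by intensity addition: L_total = 10·log₁₀(Σ 10^(L_i/10)).
Σ 10^(L/10) = 10^(64.0/10) + 10^(82.3/10) + 10^(77.9/10) = 2.340e+08.
L_total = 10·log₁₀(2.340e+08) = 83.69 dB.

83.7 dB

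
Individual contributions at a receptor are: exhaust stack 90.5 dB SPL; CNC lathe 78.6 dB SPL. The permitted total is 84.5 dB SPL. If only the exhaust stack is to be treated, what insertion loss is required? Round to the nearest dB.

7 dB

Fixed contribution from the other source: Σ 10^(L/10) = 10^(78.6/10) = 7.244e+07 (78.60 dB SPL).
The limit corresponds to 10^(84.5/10) = 2.818e+08; subtracting the fixed part leaves 2.094e+08 for the exhaust stack, i.e. 83.21 dB SPL.
So the exhaust stack must be reduced from 90.5 to 83.21 dB SPL: IL = 7.29 dB.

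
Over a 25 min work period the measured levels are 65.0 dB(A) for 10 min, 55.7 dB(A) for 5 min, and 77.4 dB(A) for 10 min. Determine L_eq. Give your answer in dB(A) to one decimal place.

Weight each interval's intensity by its duration and average over T = 25 min:
Σ tᵢ·10^(Lᵢ/10) = 10·10^(65.0/10) + 5·10^(55.7/10) + 10·10^(77.4/10) = 5.830e+08.
L_eq = 10·log₁₀(5.830e+08/25) = 73.68 dB(A).

73.7 dB(A)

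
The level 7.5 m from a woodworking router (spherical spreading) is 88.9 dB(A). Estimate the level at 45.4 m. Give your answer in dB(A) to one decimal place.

For a point source, L₂ = L₁ − 20·log₁₀(r₂/r₁).
L₂ = 88.9 − 20·log₁₀(45.4/7.5) = 88.9 − 15.640 = 73.26 dB(A).

73.3 dB(A)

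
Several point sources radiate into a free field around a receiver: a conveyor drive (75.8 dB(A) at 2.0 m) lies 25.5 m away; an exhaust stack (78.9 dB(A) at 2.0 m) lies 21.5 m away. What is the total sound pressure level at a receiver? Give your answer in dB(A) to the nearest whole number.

Propagate each source to the receiver with L = L_ref − 20·log₁₀(r/r_ref), then add intensities.
conveyor drive: 75.8 − 20·log₁₀(25.5/2.0) = 75.8 − 22.11 = 53.69 dB(A).
exhaust stack: 78.9 − 20·log₁₀(21.5/2.0) = 78.9 − 20.63 = 58.27 dB(A).
Σ 10^(L/10) = 9.056e+05 → L_total = 10·log₁₀(9.056e+05) = 59.57 dB(A).

60 dB(A)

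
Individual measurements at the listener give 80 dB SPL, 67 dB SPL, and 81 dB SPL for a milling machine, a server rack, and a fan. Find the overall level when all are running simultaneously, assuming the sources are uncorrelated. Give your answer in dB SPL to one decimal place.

83.6 dB SPL

Incoherent sources combine by intensity addition: L_total = 10·log₁₀(Σ 10^(L_i/10)).
Σ 10^(L/10) = 10^(80/10) + 10^(67/10) + 10^(81/10) = 2.309e+08.
L_total = 10·log₁₀(2.309e+08) = 83.63 dB SPL.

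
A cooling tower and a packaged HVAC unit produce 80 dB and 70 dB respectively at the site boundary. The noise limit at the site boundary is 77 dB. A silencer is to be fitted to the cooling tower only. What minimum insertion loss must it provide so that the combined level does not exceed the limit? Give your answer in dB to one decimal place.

4.0 dB

Everything except the cooling tower sums to 10^(70/10) = 1.000e+07 in linear terms, 70.00 dB.
To meet 77 dB overall, the treated cooling tower may contribute at most 10^(77/10) − 1.000e+07 = 4.012e+07, i.e. 76.03 dB.
So the cooling tower must be reduced from 80 to 76.03 dB: IL = 3.97 dB.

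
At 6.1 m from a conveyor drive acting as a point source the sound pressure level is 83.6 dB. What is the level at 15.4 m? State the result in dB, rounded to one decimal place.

Spherical spreading from a point source gives a 20·log₁₀(r₂/r₁) drop.
L₂ = 83.6 − 20·log₁₀(15.4/6.1) = 83.6 − 8.044 = 75.56 dB.

75.6 dB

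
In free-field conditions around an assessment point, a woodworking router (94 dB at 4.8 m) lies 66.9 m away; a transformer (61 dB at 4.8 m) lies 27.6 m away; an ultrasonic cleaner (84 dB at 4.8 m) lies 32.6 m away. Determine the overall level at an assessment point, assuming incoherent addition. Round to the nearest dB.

73 dB

First find each source's level at the receiver (point-source: −20·log₁₀(r/r_ref)), then combine on an intensity basis.
woodworking router: 94 − 20·log₁₀(66.9/4.8) = 94 − 22.88 = 71.12 dB.
transformer: 61 − 20·log₁₀(27.6/4.8) = 61 − 15.19 = 45.81 dB.
ultrasonic cleaner: 84 − 20·log₁₀(32.6/4.8) = 84 − 16.64 = 67.36 dB.
Σ 10^(L/10) = 1.841e+07 → L_total = 10·log₁₀(1.841e+07) = 72.65 dB.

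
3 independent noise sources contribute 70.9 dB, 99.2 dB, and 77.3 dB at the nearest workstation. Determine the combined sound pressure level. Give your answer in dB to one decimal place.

Incoherent sources combine by intensity addition: L_total = 10·log₁₀(Σ 10^(L_i/10)).
Σ 10^(L/10) = 10^(70.9/10) + 10^(99.2/10) + 10^(77.3/10) = 8.384e+09.
L_total = 10·log₁₀(8.384e+09) = 99.23 dB.

99.2 dB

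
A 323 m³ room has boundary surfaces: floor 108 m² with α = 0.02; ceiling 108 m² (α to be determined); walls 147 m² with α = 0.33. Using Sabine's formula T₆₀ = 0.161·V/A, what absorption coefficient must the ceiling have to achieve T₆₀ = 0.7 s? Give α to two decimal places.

0.22

Required total absorption A = 0.161·323/0.7 = 74.29 m².
Absorption from the other surfaces = 108·0.02 + 147·0.33 = 50.67 m², so the ceiling must supply 23.62 m² over 108 m².
α = 23.62/108 = 0.219.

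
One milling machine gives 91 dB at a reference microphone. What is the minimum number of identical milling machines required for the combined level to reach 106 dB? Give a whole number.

32

N identical sources give L₁ + 10·log₁₀ N, so require 10·log₁₀ N ≥ 106 − 91 = 15.0 dB.
N ≥ 10^(15.0/10) = 31.623, so N = 32.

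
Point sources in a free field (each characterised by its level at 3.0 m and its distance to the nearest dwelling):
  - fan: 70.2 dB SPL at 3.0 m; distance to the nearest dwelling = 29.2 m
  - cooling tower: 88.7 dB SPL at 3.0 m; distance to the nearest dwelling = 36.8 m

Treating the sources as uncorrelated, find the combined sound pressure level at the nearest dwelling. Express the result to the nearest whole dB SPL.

Apply inverse-square spreading to bring every level to the receiver, then sum 10^(L/10).
fan: 70.2 − 20·log₁₀(29.2/3.0) = 70.2 − 19.77 = 50.43 dB SPL.
cooling tower: 88.7 − 20·log₁₀(36.8/3.0) = 88.7 − 21.77 = 66.93 dB SPL.
Σ 10^(L/10) = 5.037e+06 → L_total = 10·log₁₀(5.037e+06) = 67.02 dB SPL.

67 dB SPL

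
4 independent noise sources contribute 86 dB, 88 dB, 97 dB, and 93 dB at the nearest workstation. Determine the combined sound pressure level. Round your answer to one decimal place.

Incoherent sources combine by intensity addition: L_total = 10·log₁₀(Σ 10^(L_i/10)).
Σ 10^(L/10) = 10^(86/10) + 10^(88/10) + 10^(97/10) + 10^(93/10) = 8.036e+09.
L_total = 10·log₁₀(8.036e+09) = 99.05 dB.

99.1 dB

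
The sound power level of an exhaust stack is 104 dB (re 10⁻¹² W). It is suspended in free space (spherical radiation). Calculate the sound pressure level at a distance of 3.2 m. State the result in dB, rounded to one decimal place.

82.9 dB

L_p = L_w − 10·log₁₀(4π·r²) with r = 3.2 m.
4π·r² = 128.7 m², 10·log₁₀ of that is 21.095 dB.
L_p = 104 − 21.095 = 82.90 dB.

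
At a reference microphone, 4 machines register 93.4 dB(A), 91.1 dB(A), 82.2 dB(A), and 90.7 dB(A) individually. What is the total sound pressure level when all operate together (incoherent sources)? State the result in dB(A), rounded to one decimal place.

For uncorrelated sources the intensities add, so convert each level to linear form, sum, and take 10·log₁₀ of the total.
Σ 10^(L/10) = 10^(93.4/10) + 10^(91.1/10) + 10^(82.2/10) + 10^(90.7/10) = 4.817e+09.
L_total = 10·log₁₀(4.817e+09) = 96.83 dB(A).

96.8 dB(A)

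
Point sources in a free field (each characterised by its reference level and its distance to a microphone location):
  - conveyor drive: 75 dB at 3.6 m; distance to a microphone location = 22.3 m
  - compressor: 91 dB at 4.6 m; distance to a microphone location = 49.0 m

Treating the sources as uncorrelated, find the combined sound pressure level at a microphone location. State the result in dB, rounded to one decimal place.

First find each source's level at the receiver (point-source: −20·log₁₀(r/r_ref)), then combine on an intensity basis.
conveyor drive: 75 − 20·log₁₀(22.3/3.6) = 75 − 15.84 = 59.16 dB.
compressor: 91 − 20·log₁₀(49.0/4.6) = 91 − 20.55 = 70.45 dB.
Σ 10^(L/10) = 1.192e+07 → L_total = 10·log₁₀(1.192e+07) = 70.76 dB.

70.8 dB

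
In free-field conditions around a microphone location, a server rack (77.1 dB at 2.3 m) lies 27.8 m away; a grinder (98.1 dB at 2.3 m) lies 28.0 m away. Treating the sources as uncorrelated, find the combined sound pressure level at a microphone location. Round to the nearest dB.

Propagate each source to the receiver with L = L_ref − 20·log₁₀(r/r_ref), then add intensities.
server rack: 77.1 − 20·log₁₀(27.8/2.3) = 77.1 − 21.65 = 55.45 dB.
grinder: 98.1 − 20·log₁₀(28.0/2.3) = 98.1 − 21.71 = 76.39 dB.
Σ 10^(L/10) = 4.392e+07 → L_total = 10·log₁₀(4.392e+07) = 76.43 dB.

76 dB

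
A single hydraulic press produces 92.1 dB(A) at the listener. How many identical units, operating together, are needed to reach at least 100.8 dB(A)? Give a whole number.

N identical sources give L₁ + 10·log₁₀ N, so require 10·log₁₀ N ≥ 100.8 − 92.1 = 8.7 dB.
N ≥ 10^(8.7/10) = 7.413, so N = 8.

8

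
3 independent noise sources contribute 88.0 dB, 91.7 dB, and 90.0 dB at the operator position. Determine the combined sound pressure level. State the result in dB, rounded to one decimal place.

For uncorrelated sources the intensities add, so convert each level to linear form, sum, and take 10·log₁₀ of the total.
Σ 10^(L/10) = 10^(88.0/10) + 10^(91.7/10) + 10^(90.0/10) = 3.110e+09.
L_total = 10·log₁₀(3.110e+09) = 94.93 dB.

94.9 dB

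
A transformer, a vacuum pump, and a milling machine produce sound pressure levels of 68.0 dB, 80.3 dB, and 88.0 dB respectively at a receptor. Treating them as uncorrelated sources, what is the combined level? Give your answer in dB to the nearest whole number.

89 dB

Incoherent sources combine by intensity addition: L_total = 10·log₁₀(Σ 10^(L_i/10)).
Σ 10^(L/10) = 10^(68.0/10) + 10^(80.3/10) + 10^(88.0/10) = 7.444e+08.
L_total = 10·log₁₀(7.444e+08) = 88.72 dB.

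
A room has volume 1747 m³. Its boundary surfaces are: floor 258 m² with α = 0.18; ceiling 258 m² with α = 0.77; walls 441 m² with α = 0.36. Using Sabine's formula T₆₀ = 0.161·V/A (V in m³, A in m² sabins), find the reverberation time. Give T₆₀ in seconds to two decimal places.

0.70 s

Summing Sᵢαᵢ: 258·0.18 + 258·0.77 + 441·0.36 = 403.86 m².
T₆₀ = 0.161 × 1747 / 403.86 = 0.696 s.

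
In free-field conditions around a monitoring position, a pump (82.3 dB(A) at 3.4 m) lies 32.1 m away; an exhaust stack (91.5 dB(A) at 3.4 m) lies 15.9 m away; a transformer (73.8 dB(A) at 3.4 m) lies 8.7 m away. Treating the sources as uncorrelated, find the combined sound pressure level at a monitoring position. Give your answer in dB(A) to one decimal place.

First find each source's level at the receiver (point-source: −20·log₁₀(r/r_ref)), then combine on an intensity basis.
pump: 82.3 − 20·log₁₀(32.1/3.4) = 82.3 − 19.50 = 62.80 dB(A).
exhaust stack: 91.5 − 20·log₁₀(15.9/3.4) = 91.5 − 13.40 = 78.10 dB(A).
transformer: 73.8 − 20·log₁₀(8.7/3.4) = 73.8 − 8.16 = 65.64 dB(A).
Σ 10^(L/10) = 7.016e+07 → L_total = 10·log₁₀(7.016e+07) = 78.46 dB(A).

78.5 dB(A)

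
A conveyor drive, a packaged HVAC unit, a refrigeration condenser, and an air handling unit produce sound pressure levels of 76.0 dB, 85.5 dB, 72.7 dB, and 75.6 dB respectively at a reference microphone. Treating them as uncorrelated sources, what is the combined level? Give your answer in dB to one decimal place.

86.5 dB

Incoherent sources combine by intensity addition: L_total = 10·log₁₀(Σ 10^(L_i/10)).
Σ 10^(L/10) = 10^(76.0/10) + 10^(85.5/10) + 10^(72.7/10) + 10^(75.6/10) = 4.496e+08.
L_total = 10·log₁₀(4.496e+08) = 86.53 dB.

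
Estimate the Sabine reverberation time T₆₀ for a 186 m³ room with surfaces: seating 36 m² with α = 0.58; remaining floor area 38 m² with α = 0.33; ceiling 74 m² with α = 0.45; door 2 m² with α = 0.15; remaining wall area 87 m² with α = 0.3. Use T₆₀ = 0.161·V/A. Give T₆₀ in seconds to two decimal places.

0.32 s

Summing Sᵢαᵢ: 36·0.58 + 38·0.33 + 74·0.45 + 2·0.15 + 87·0.3 = 93.12 m².
T₆₀ = 0.161·V/A = 0.161·186/93.12 = 0.322 s.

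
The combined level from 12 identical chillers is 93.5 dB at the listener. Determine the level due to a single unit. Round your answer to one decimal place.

82.7 dB

For N identical incoherent sources L_total = L₁ + 10·log₁₀ N, so L₁ = 93.5 − 10·log₁₀(12) = 93.5 − 10.792.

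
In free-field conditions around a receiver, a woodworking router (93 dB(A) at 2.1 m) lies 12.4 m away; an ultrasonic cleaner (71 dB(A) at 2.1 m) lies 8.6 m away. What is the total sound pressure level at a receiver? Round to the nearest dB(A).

78 dB(A)

First find each source's level at the receiver (point-source: −20·log₁₀(r/r_ref)), then combine on an intensity basis.
woodworking router: 93 − 20·log₁₀(12.4/2.1) = 93 − 15.42 = 77.58 dB(A).
ultrasonic cleaner: 71 − 20·log₁₀(8.6/2.1) = 71 − 12.25 = 58.75 dB(A).
Σ 10^(L/10) = 5.798e+07 → L_total = 10·log₁₀(5.798e+07) = 77.63 dB(A).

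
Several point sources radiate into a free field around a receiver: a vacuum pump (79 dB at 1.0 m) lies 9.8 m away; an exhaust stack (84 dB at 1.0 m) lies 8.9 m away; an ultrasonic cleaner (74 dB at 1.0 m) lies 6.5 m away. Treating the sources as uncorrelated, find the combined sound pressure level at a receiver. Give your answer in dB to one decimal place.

Propagate each source to the receiver with L = L_ref − 20·log₁₀(r/r_ref), then add intensities.
vacuum pump: 79 − 20·log₁₀(9.8/1.0) = 79 − 19.82 = 59.18 dB.
exhaust stack: 84 − 20·log₁₀(8.9/1.0) = 84 − 18.99 = 65.01 dB.
ultrasonic cleaner: 74 − 20·log₁₀(6.5/1.0) = 74 − 16.26 = 57.74 dB.
Σ 10^(L/10) = 4.593e+06 → L_total = 10·log₁₀(4.593e+06) = 66.62 dB.

66.6 dB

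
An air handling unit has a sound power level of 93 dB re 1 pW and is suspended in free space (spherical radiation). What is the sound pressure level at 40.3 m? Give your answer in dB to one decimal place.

49.9 dB

L_p = L_w − 10·log₁₀(4π·r²) with r = 40.3 m.
4π·r² = 2.041e+04 m², 10·log₁₀ of that is 43.098 dB.
L_p = 93 − 43.098 = 49.90 dB.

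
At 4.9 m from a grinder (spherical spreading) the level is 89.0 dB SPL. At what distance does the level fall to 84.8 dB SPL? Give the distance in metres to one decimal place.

7.9 m

Point-source spreading drops the level by 20·log₁₀(r₂/r₁); inverting, r₂/r₁ = 10^(ΔL/20).
r₂ = 4.9·10^((89.0−84.8)/20) = 4.9·10^(4.2/20) = 7.95 m.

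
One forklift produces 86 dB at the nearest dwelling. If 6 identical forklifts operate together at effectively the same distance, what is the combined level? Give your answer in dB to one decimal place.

With 6 equal, uncorrelated contributions the intensity is 6× that of one unit, giving a rise of 10·log₁₀ 6.
L_total = 86 + 10·log₁₀(6) = 86 + 7.782 = 93.78 dB.

93.8 dB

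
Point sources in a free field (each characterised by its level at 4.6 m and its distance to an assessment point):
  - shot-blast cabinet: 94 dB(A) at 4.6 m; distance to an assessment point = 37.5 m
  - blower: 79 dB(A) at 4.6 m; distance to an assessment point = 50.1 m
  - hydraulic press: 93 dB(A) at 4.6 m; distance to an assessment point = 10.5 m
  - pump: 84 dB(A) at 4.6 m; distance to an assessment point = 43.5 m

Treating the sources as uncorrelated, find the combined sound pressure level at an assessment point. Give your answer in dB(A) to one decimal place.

Apply inverse-square spreading to bring every level to the receiver, then sum 10^(L/10).
shot-blast cabinet: 94 − 20·log₁₀(37.5/4.6) = 94 − 18.23 = 75.77 dB(A).
blower: 79 − 20·log₁₀(50.1/4.6) = 79 − 20.74 = 58.26 dB(A).
hydraulic press: 93 − 20·log₁₀(10.5/4.6) = 93 − 7.17 = 85.83 dB(A).
pump: 84 − 20·log₁₀(43.5/4.6) = 84 − 19.51 = 64.49 dB(A).
Σ 10^(L/10) = 4.242e+08 → L_total = 10·log₁₀(4.242e+08) = 86.28 dB(A).

86.3 dB(A)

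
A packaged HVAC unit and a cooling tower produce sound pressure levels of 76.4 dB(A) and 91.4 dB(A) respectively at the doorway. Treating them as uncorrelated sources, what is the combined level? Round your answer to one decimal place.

For uncorrelated sources the intensities add, so convert each level to linear form, sum, and take 10·log₁₀ of the total.
Σ 10^(L/10) = 10^(76.4/10) + 10^(91.4/10) = 1.424e+09.
L_total = 10·log₁₀(1.424e+09) = 91.54 dB(A).

91.5 dB(A)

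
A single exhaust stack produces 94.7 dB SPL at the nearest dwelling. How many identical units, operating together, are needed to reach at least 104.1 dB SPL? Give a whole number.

9

The shortfall is 104.1 − 94.7 = 9.4 dB, and N units add 10·log₁₀ N, so need 10·log₁₀ N ≥ 9.4.
N ≥ 10^(9.4/10) = 8.710, so N = 9.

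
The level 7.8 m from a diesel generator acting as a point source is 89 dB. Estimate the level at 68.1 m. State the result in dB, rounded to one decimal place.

70.2 dB

Spherical spreading from a point source gives a 20·log₁₀(r₂/r₁) drop.
L₂ = 89 − 20·log₁₀(68.1/7.8) = 89 − 18.821 = 70.18 dB.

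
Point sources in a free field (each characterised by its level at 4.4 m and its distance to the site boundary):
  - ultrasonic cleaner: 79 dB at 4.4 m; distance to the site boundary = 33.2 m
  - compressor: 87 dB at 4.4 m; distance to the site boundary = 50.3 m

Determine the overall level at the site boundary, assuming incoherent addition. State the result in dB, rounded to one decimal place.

67.2 dB

Apply inverse-square spreading to bring every level to the receiver, then sum 10^(L/10).
ultrasonic cleaner: 79 − 20·log₁₀(33.2/4.4) = 79 − 17.55 = 61.45 dB.
compressor: 87 − 20·log₁₀(50.3/4.4) = 87 − 21.16 = 65.84 dB.
Σ 10^(L/10) = 5.230e+06 → L_total = 10·log₁₀(5.230e+06) = 67.19 dB.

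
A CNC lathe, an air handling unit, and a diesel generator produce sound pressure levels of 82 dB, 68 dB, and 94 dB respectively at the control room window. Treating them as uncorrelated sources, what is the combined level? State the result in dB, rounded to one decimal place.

94.3 dB

Incoherent sources combine by intensity addition: L_total = 10·log₁₀(Σ 10^(L_i/10)).
Σ 10^(L/10) = 10^(82/10) + 10^(68/10) + 10^(94/10) = 2.677e+09.
L_total = 10·log₁₀(2.677e+09) = 94.28 dB.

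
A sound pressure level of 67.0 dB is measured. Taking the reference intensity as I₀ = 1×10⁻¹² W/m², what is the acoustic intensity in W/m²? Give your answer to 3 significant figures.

L = 10·log₁₀(I/I₀) ⇒ I = I₀·10^(L/10) = 10⁻¹² × 10^6.70.

5.01e-06 W/m²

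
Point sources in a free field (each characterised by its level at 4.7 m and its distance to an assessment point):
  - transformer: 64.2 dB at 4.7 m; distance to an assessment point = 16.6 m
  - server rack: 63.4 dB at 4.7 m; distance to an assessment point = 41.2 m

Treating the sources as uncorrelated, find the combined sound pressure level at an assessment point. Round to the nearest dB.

54 dB

First find each source's level at the receiver (point-source: −20·log₁₀(r/r_ref)), then combine on an intensity basis.
transformer: 64.2 − 20·log₁₀(16.6/4.7) = 64.2 − 10.96 = 53.24 dB.
server rack: 63.4 − 20·log₁₀(41.2/4.7) = 63.4 − 18.86 = 44.54 dB.
Σ 10^(L/10) = 2.393e+05 → L_total = 10·log₁₀(2.393e+05) = 53.79 dB.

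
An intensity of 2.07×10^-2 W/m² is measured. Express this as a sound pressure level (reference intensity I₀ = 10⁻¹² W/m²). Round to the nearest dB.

L = 10·log₁₀(I/I₀) = 10·log₁₀(2.07×10^-2/10⁻¹²) = 10·log₁₀(2.07×10^10).
L = 10·(0.3160 + 10) = 103.16 dB.

103 dB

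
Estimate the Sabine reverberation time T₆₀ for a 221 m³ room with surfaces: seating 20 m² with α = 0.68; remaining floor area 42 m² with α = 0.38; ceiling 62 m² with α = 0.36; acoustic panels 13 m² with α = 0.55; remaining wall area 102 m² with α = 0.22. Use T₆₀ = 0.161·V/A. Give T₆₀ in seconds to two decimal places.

0.44 s

Total absorption A = 20·0.68 + 42·0.38 + 62·0.36 + 13·0.55 + 102·0.22 = 81.47 m² sabins.
T₆₀ = 0.161·V/A = 0.161·221/81.47 = 0.437 s.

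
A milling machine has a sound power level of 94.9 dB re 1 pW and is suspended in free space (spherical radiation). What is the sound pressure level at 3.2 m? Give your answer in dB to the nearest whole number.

74 dB

L_p = L_w − 10·log₁₀(4π·r²) with r = 3.2 m.
4π·r² = 128.7 m², 10·log₁₀ of that is 21.095 dB.
L_p = 94.9 − 21.095 = 73.80 dB.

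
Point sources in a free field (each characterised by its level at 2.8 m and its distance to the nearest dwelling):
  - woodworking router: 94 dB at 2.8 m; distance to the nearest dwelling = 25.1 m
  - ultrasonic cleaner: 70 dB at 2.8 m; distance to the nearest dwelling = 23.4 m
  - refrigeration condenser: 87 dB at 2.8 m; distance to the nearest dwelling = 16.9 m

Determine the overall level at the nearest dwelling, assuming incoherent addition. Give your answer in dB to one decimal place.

First find each source's level at the receiver (point-source: −20·log₁₀(r/r_ref)), then combine on an intensity basis.
woodworking router: 94 − 20·log₁₀(25.1/2.8) = 94 − 19.05 = 74.95 dB.
ultrasonic cleaner: 70 − 20·log₁₀(23.4/2.8) = 70 − 18.44 = 51.56 dB.
refrigeration condenser: 87 − 20·log₁₀(16.9/2.8) = 87 − 15.61 = 71.39 dB.
Σ 10^(L/10) = 4.516e+07 → L_total = 10·log₁₀(4.516e+07) = 76.55 dB.

76.5 dB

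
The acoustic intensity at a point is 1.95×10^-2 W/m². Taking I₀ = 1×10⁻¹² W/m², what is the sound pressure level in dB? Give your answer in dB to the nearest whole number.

103 dB

L = 10·log₁₀(I/I₀) = 10·log₁₀(1.95×10^-2/10⁻¹²) = 10·log₁₀(1.95×10^10).
L = 10·(0.2900 + 10) = 102.90 dB.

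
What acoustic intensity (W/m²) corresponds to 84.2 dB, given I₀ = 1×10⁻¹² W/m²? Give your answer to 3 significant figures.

I = I₀·10^(L/10) = 10⁻¹² × 10^(84.2/10) = 10^(-3.580).

0.000263 W/m²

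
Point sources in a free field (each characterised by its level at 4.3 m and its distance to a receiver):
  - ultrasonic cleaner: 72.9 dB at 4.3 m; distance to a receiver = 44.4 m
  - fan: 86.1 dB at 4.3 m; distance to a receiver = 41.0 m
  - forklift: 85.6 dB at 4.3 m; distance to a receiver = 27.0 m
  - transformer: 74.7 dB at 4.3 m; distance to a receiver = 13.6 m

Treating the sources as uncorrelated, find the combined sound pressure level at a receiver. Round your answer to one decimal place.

Propagate each source to the receiver with L = L_ref − 20·log₁₀(r/r_ref), then add intensities.
ultrasonic cleaner: 72.9 − 20·log₁₀(44.4/4.3) = 72.9 − 20.28 = 52.62 dB.
fan: 86.1 − 20·log₁₀(41.0/4.3) = 86.1 − 19.59 = 66.51 dB.
forklift: 85.6 − 20·log₁₀(27.0/4.3) = 85.6 − 15.96 = 69.64 dB.
transformer: 74.7 − 20·log₁₀(13.6/4.3) = 74.7 − 10.00 = 64.70 dB.
Σ 10^(L/10) = 1.682e+07 → L_total = 10·log₁₀(1.682e+07) = 72.26 dB.

72.3 dB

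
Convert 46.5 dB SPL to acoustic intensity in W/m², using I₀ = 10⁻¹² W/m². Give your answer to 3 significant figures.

4.47e-08 W/m²

I = I₀·10^(L/10) = 10⁻¹² × 10^(46.5/10) = 10^(-7.350).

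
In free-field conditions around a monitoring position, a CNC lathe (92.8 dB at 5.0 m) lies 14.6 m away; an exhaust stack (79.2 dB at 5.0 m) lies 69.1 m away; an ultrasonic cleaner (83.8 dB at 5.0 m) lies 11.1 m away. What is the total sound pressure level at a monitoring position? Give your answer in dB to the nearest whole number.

Propagate each source to the receiver with L = L_ref − 20·log₁₀(r/r_ref), then add intensities.
CNC lathe: 92.8 − 20·log₁₀(14.6/5.0) = 92.8 − 9.31 = 83.49 dB.
exhaust stack: 79.2 − 20·log₁₀(69.1/5.0) = 79.2 − 22.81 = 56.39 dB.
ultrasonic cleaner: 83.8 − 20·log₁₀(11.1/5.0) = 83.8 − 6.93 = 76.87 dB.
Σ 10^(L/10) = 2.726e+08 → L_total = 10·log₁₀(2.726e+08) = 84.36 dB.

84 dB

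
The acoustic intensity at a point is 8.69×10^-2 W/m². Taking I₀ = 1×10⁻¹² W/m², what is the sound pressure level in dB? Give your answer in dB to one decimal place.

109.4 dB

I/I₀ = 8.69×10^-2/10⁻¹² = 8.69×10^10, and L = 10·log₁₀(I/I₀).
L = 10·(0.9390 + 10) = 109.39 dB.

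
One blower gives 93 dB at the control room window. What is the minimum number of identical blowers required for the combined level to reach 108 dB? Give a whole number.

The shortfall is 108 − 93 = 15.0 dB, and N units add 10·log₁₀ N, so need 10·log₁₀ N ≥ 15.0.
N ≥ 10^(15.0/10) = 31.623, so N = 32.

32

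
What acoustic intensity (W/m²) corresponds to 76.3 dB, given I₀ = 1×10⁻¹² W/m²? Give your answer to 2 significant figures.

4.3e-05 W/m²

I = I₀·10^(L/10) = 10⁻¹² × 10^(76.3/10) = 10^(-4.370).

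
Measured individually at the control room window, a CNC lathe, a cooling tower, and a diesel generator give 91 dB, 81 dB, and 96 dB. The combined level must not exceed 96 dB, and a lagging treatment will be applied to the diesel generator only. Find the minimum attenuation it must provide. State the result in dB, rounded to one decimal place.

1.9 dB

Fixed contribution from the other sources: Σ 10^(L/10) = 10^(91/10) + 10^(81/10) = 1.385e+09 (91.41 dB).
The limit corresponds to 10^(96/10) = 3.981e+09; subtracting the fixed part leaves 2.596e+09 for the diesel generator, i.e. 94.14 dB.
Required insertion loss = 96 − 94.14 = 1.86 dB.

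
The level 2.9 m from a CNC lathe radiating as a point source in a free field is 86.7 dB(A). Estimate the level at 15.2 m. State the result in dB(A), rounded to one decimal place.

72.3 dB(A)

Point-source attenuation: ΔL = 20·log₁₀(r₂/r₁) = 20·log₁₀(15.2/2.9) = 14.389 dB.
L₂ = 86.7 − 20·log₁₀(15.2/2.9) = 86.7 − 14.389 = 72.31 dB(A).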